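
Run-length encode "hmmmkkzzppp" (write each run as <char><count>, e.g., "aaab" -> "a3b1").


Input: 'hmmmkkzzppp'
Operation: identify consecutive runs
Runs: 'h' -> h1, 'mmm' -> m3, 'kk' -> k2, 'zz' -> z2, 'ppp' -> p3
Encoded: h1m3k2z2p3


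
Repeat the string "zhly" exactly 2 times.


Input string: 'zhly'
Operation: repeat 2 times
Concatenation: 'zhly' + 'zhly'
Result: zhlyzhly


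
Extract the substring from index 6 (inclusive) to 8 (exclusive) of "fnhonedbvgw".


Input string: 'fnhonedbvgw'
Operation: slice [6:8]
Extract characters: s[6]='d', s[7]='b'
Result: db


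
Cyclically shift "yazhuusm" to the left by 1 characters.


Input: 'yazhuusm', shift = 1
Operation: split at index 1 and swap parts
Front part s[0:1] = 'y'
Back part s[1:] = 'azhuusm'
Rotated = back + front = 'azhuusm' + 'y'
Result: azhuusmy


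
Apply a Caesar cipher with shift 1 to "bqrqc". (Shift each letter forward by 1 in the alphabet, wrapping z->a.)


Input: 'bqrqc', shift = 1
Operation: for each letter, (position + 1) mod 26
Mapping: 'b'(1+1=2)->'c', 'q'(16+1=17)->'r', 'r'(17+1=18)->'s', 'q'(16+1=17)->'r', 'c'(2+1=3)->'d'
Result: crsrd


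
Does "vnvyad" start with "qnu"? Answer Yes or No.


Input string: 'vnvyad'
Prefix to check: 'qnu'
First 3 characters of input: 'vnv'
Match: False
Result: No


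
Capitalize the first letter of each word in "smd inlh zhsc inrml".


Input string: 'smd inlh zhsc inrml'
Operation: capitalize first letter of each word
Word transformations: 'smd'->'Smd', 'inlh'->'Inlh', 'zhsc'->'Zhsc', 'inrml'->'Inrml'
Result: Smd Inlh Zhsc Inrml


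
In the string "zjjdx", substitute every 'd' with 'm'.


Input string: 'zjjdx'
Operation: replace 'd' with 'm'
Positions of 'd': 3
After replacement: zjjmx


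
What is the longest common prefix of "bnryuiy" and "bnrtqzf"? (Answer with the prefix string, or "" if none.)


String 1: 'bnryuiy'
String 2: 'bnrtqzf'
Compare position by position:
pos 0: 'b' vs 'b' match
pos 1: 'n' vs 'n' match
pos 2: 'r' vs 'r' match
pos 3: 'y' vs 't' differ -> stop
Longest common prefix: "bnr" (length 3)


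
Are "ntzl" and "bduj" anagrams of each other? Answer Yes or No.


String 1: 'ntzl' -> sorted: 'lntz'
String 2: 'bduj' -> sorted: 'bdju'
Compare sorted forms: 'lntz' != 'bdju'
Anagram: No


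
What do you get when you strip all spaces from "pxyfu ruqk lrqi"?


Input string: 'pxyfu ruqk lrqi'
Operation: remove all spaces
Words: 'pxyfu', 'ruqk', 'lrqi'
Join without spaces: pxyfuruqklrqi


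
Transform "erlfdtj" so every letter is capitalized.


Input string: 'erlfdtj'
Operation: convert each letter to uppercase
Mapping: 'e'->'E', 'r'->'R', 'l'->'L', 'f'->'F', 'd'->'D', 't'->'T', 'j'->'J'
Result: ERLFDTJ


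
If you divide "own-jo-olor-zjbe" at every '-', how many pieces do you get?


Input string: 'own-jo-olor-zjbe'
Delimiter: '-'
Split result: 'own', 'jo', 'olor', 'zjbe'
Number of parts: 4


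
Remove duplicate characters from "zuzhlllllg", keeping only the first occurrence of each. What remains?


Input: 'zuzhlllllg'
Operation: keep first occurrence of each character
Scan: s[0]='z' new -> keep; s[1]='u' new -> keep; s[2]='z' seen -> skip; s[3]='h' new -> keep; s[4]='l' new -> keep; s[5]='l' seen -> skip; s[6]='l' seen -> skip; s[7]='l' seen -> skip; s[8]='l' seen -> skip; s[9]='g' new -> keep
Result: zuhlg


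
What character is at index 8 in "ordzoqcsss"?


Input string: 'ordzoqcsss'
Operation: get character at index 8
Index mapping: s[0]='o', s[1]='r', s[2]='d', s[3]='z', s[4]='o', s[5]='q', s[6]='c', s[7]='s', s[8]='s'
Result: 's'


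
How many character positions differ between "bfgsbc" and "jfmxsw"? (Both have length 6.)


String 1: 'bfgsbc'
String 2: 'jfmxsw'
Compare each position: pos 0: 'b'!='j', pos 1: 'f'=='f', pos 2: 'g'!='m', pos 3: 's'!='x', pos 4: 'b'!='s', pos 5: 'c'!='w'
Differing positions: 5
Hamming distance: 5


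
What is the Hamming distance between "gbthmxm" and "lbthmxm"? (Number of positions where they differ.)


String 1: 'gbthmxm'
String 2: 'lbthmxm'
Compare each position: pos 0: 'g'!='l', pos 1: 'b'=='b', pos 2: 't'=='t', pos 3: 'h'=='h', pos 4: 'm'=='m', pos 5: 'x'=='x', pos 6: 'm'=='m'
Differing positions: 1
Hamming distance: 1


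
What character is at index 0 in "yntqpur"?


Input string: 'yntqpur'
Operation: get character at index 0
Index mapping: s[0]='y'
Result: 'y'


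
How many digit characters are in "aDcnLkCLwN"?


Input string: 'aDcnLkCLwN'
Operation: count digit characters (0-9)
Scan: 'a', 'D', 'c', 'n', 'L', 'k', 'C', 'L', 'w', 'N'
Digits found: 0
Result: 0


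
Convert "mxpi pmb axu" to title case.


Input string: 'mxpi pmb axu'
Operation: capitalize first letter of each word
Word transformations: 'mxpi'->'Mxpi', 'pmb'->'Pmb', 'axu'->'Axu'
Result: Mxpi Pmb Axu


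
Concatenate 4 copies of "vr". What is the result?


Input string: 'vr'
Operation: repeat 4 times
Concatenation: 'vr' + 'vr' + 'vr' + 'vr'
Result: vrvrvrvr


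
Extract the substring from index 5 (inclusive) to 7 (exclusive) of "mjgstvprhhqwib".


Input string: 'mjgstvprhhqwib'
Operation: slice [5:7]
Extract characters: s[5]='v', s[6]='p'
Result: vp


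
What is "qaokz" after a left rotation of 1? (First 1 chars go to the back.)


Input: 'qaokz', shift = 1
Operation: split at index 1 and swap parts
Front part s[0:1] = 'q'
Back part s[1:] = 'aokz'
Rotated = back + front = 'aokz' + 'q'
Result: aokzq


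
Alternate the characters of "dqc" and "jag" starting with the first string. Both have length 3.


String 1: 'dqc'
String 2: 'jag'
Operation: alternate characters
Pairs: 'd'+'j', 'q'+'a', 'c'+'g'
Result: djqacg


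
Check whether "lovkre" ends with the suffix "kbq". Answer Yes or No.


Input string: 'lovkre'
Suffix to check: 'kbq'
Last 3 characters of input: 'kre'
Match: False
Result: No


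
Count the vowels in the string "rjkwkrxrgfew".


Input string: 'rjkwkrxrgfew'
Operation: count vowels (a, e, i, o, u)
Scan: s[0]='r', s[1]='j', s[2]='k', s[3]='w', s[4]='k', s[5]='r', s[6]='x', s[7]='r', s[8]='g', s[9]='f', s[10]='e' (vowel), s[11]='w'
Vowels found: 1
Result: 1


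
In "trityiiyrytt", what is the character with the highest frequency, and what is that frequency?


Input: 'trityiiyrytt'
Operation: tally each character
Counts: 'i':3, 'r':2, 't':4, 'y':3
Maximum: 't' appears 4 times


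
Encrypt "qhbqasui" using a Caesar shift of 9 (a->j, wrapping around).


Input: 'qhbqasui', shift = 9
Operation: for each letter, (position + 9) mod 26
Mapping: 'q'(16+9=25)->'z', 'h'(7+9=16)->'q', 'b'(1+9=10)->'k', 'q'(16+9=25)->'z', 'a'(0+9=9)->'j', 's'(18+9=27, 27 mod 26=1)->'b', 'u'(20+9=29, 29 mod 26=3)->'d', 'i'(8+9=17)->'r'
Result: zqkzjbdr


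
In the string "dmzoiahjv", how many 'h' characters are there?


Input string: 'dmzoiahjv'
Target character: 'h'
Scan each position: s[6]='h'
Matches found at indices: 6
Total: 1


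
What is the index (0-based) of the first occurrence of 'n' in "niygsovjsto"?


Input string: 'niygsovjsto'
Target: 'n'
Scanning left to right: s[0]='n'
First match at index: 0


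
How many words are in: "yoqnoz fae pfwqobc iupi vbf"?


Input string: 'yoqnoz fae pfwqobc iupi vbf'
Operation: split by spaces
Words found: 'yoqnoz', 'fae', 'pfwqobc', 'iupi', 'vbf'
Word count: 5


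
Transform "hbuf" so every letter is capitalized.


Input string: 'hbuf'
Operation: convert each letter to uppercase
Mapping: 'h'->'H', 'b'->'B', 'u'->'U', 'f'->'F'
Result: HBUF


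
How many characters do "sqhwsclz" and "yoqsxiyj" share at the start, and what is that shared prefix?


String 1: 'sqhwsclz'
String 2: 'yoqsxiyj'
Compare position by position:
pos 0: 's' vs 'y' differ -> stop
Longest common prefix: "" (length 0)


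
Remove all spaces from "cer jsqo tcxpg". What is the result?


Input string: 'cer jsqo tcxpg'
Operation: remove all spaces
Words: 'cer', 'jsqo', 'tcxpg'
Join without spaces: cerjsqotcxpg


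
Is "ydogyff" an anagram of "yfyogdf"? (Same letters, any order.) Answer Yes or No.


String 1: 'yfyogdf' -> sorted: 'dffgoyy'
String 2: 'ydogyff' -> sorted: 'dffgoyy'
Compare sorted forms: 'dffgoyy' == 'dffgoyy'
Anagram: Yes


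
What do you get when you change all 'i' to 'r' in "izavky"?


Input string: 'izavky'
Operation: replace 'i' with 'r'
Positions of 'i': 0
After replacement: rzavky


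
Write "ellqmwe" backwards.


Input string: 'ellqmwe'
Operation: reverse character order
Original order: 'e' -> 'l' -> 'l' -> 'q' -> 'm' -> 'w' -> 'e'
Reversed order: 'e' -> 'w' -> 'm' -> 'q' -> 'l' -> 'l' -> 'e'
Result: ewmqlle


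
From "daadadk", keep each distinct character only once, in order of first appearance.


Input: 'daadadk'
Operation: keep first occurrence of each character
Scan: s[0]='d' new -> keep; s[1]='a' new -> keep; s[2]='a' seen -> skip; s[3]='d' seen -> skip; s[4]='a' seen -> skip; s[5]='d' seen -> skip; s[6]='k' new -> keep
Result: dak


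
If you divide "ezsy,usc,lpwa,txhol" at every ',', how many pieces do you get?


Input string: 'ezsy,usc,lpwa,txhol'
Delimiter: ','
Split result: 'ezsy', 'usc', 'lpwa', 'txhol'
Number of parts: 4


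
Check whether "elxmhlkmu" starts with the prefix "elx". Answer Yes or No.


Input string: 'elxmhlkmu'
Prefix to check: 'elx'
First 3 characters of input: 'elx'
Match: True
Result: Yes


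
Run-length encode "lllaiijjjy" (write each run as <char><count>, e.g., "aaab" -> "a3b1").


Input: 'lllaiijjjy'
Operation: identify consecutive runs
Runs: 'lll' -> l3, 'a' -> a1, 'ii' -> i2, 'jjj' -> j3, 'y' -> y1
Encoded: l3a1i2j3y1


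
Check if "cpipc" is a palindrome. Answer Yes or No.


Input string: 'cpipc'
Reversed: 'cpipc'
Compare pairs: s[0]='c' vs s[4]='c' (match), s[1]='p' vs s[3]='p' (match)
Palindrome: Yes


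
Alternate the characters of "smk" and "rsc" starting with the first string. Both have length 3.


String 1: 'smk'
String 2: 'rsc'
Operation: alternate characters
Pairs: 's'+'r', 'm'+'s', 'k'+'c'
Result: srmskc


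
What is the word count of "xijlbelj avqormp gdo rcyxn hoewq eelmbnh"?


Input string: 'xijlbelj avqormp gdo rcyxn hoewq eelmbnh'
Operation: split by spaces
Words found: 'xijlbelj', 'avqormp', 'gdo', 'rcyxn', 'hoewq', 'eelmbnh'
Word count: 6


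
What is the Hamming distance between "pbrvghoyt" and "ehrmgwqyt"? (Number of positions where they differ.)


String 1: 'pbrvghoyt'
String 2: 'ehrmgwqyt'
Compare each position: pos 0: 'p'!='e', pos 1: 'b'!='h', pos 2: 'r'=='r', pos 3: 'v'!='m', pos 4: 'g'=='g', pos 5: 'h'!='w', pos 6: 'o'!='q', pos 7: 'y'=='y', pos 8: 't'=='t'
Differing positions: 5
Hamming distance: 5


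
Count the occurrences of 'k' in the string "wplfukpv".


Input string: 'wplfukpv'
Target character: 'k'
Scan each position: s[5]='k'
Matches found at indices: 5
Total: 1


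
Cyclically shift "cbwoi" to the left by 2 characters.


Input: 'cbwoi', shift = 2
Operation: split at index 2 and swap parts
Front part s[0:2] = 'cb'
Back part s[2:] = 'woi'
Rotated = back + front = 'woi' + 'cb'
Result: woicb


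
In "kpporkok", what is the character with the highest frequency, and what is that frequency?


Input: 'kpporkok'
Operation: tally each character
Counts: 'k':3, 'o':2, 'p':2, 'r':1
Maximum: 'k' appears 3 times


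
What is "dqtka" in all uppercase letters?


Input string: 'dqtka'
Operation: convert each letter to uppercase
Mapping: 'd'->'D', 'q'->'Q', 't'->'T', 'k'->'K', 'a'->'A'
Result: DQTKA


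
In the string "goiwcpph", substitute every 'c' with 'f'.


Input string: 'goiwcpph'
Operation: replace 'c' with 'f'
Positions of 'c': 4
After replacement: goiwfpph


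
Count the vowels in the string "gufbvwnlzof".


Input string: 'gufbvwnlzof'
Operation: count vowels (a, e, i, o, u)
Scan: s[0]='g', s[1]='u' (vowel), s[2]='f', s[3]='b', s[4]='v', s[5]='w', s[6]='n', s[7]='l', s[8]='z', s[9]='o' (vowel), s[10]='f'
Vowels found: 2
Result: 2


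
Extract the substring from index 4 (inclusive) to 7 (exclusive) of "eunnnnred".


Input string: 'eunnnnred'
Operation: slice [4:7]
Extract characters: s[4]='n', s[5]='n', s[6]='r'
Result: nnr


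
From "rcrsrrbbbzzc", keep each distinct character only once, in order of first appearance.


Input: 'rcrsrrbbbzzc'
Operation: keep first occurrence of each character
Scan: s[0]='r' new -> keep; s[1]='c' new -> keep; s[2]='r' seen -> skip; s[3]='s' new -> keep; s[4]='r' seen -> skip; s[5]='r' seen -> skip; s[6]='b' new -> keep; s[7]='b' seen -> skip; s[8]='b' seen -> skip; s[9]='z' new -> keep; s[10]='z' seen -> skip; s[11]='c' seen -> skip
Result: rcsbz


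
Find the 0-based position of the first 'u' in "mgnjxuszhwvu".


Input string: 'mgnjxuszhwvu'
Target: 'u'
Scanning left to right: s[0]='m', s[1]='g', s[2]='n', s[3]='j', s[4]='x', s[5]='u'
First match at index: 5


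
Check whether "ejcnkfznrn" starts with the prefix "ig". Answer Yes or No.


Input string: 'ejcnkfznrn'
Prefix to check: 'ig'
First 2 characters of input: 'ej'
Match: False
Result: No


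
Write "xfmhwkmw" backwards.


Input string: 'xfmhwkmw'
Operation: reverse character order
Original order: 'x' -> 'f' -> 'm' -> 'h' -> 'w' -> 'k' -> 'm' -> 'w'
Reversed order: 'w' -> 'm' -> 'k' -> 'w' -> 'h' -> 'm' -> 'f' -> 'x'
Result: wmkwhmfx


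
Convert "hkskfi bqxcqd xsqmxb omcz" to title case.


Input string: 'hkskfi bqxcqd xsqmxb omcz'
Operation: capitalize first letter of each word
Word transformations: 'hkskfi'->'Hkskfi', 'bqxcqd'->'Bqxcqd', 'xsqmxb'->'Xsqmxb', 'omcz'->'Omcz'
Result: Hkskfi Bqxcqd Xsqmxb Omcz


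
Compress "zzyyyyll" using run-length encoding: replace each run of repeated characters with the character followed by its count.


Input: 'zzyyyyll'
Operation: identify consecutive runs
Runs: 'zz' -> z2, 'yyyy' -> y4, 'll' -> l2
Encoded: z2y4l2


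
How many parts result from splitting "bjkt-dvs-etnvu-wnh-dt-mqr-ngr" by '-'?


Input string: 'bjkt-dvs-etnvu-wnh-dt-mqr-ngr'
Delimiter: '-'
Split result: 'bjkt', 'dvs', 'etnvu', 'wnh', 'dt', 'mqr', 'ngr'
Number of parts: 7


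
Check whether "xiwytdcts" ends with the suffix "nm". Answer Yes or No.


Input string: 'xiwytdcts'
Suffix to check: 'nm'
Last 2 characters of input: 'ts'
Match: False
Result: No


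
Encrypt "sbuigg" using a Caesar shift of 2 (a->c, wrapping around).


Input: 'sbuigg', shift = 2
Operation: for each letter, (position + 2) mod 26
Mapping: 's'(18+2=20)->'u', 'b'(1+2=3)->'d', 'u'(20+2=22)->'w', 'i'(8+2=10)->'k', 'g'(6+2=8)->'i', 'g'(6+2=8)->'i'
Result: udwkii


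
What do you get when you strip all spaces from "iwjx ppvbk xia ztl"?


Input string: 'iwjx ppvbk xia ztl'
Operation: remove all spaces
Words: 'iwjx', 'ppvbk', 'xia', 'ztl'
Join without spaces: iwjxppvbkxiaztl


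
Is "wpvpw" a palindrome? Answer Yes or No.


Input string: 'wpvpw'
Reversed: 'wpvpw'
Compare pairs: s[0]='w' vs s[4]='w' (match), s[1]='p' vs s[3]='p' (match)
Palindrome: Yes


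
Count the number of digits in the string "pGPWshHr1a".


Input string: 'pGPWshHr1a'
Operation: count digit characters (0-9)
Scan: 'p', 'G', 'P', 'W', 's', 'h', 'H', 'r', '1'(digit), 'a'
Digits found: 1
Result: 1


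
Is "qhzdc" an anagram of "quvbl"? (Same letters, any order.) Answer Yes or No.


String 1: 'quvbl' -> sorted: 'blquv'
String 2: 'qhzdc' -> sorted: 'cdhqz'
Compare sorted forms: 'blquv' != 'cdhqz'
Anagram: No


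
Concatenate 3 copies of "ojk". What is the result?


Input string: 'ojk'
Operation: repeat 3 times
Concatenation: 'ojk' + 'ojk' + 'ojk'
Result: ojkojkojk


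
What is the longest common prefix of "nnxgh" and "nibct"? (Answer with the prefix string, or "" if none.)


String 1: 'nnxgh'
String 2: 'nibct'
Compare position by position:
pos 0: 'n' vs 'n' match
pos 1: 'n' vs 'i' differ -> stop
Longest common prefix: "n" (length 1)


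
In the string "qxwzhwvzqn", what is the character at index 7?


Input string: 'qxwzhwvzqn'
Operation: get character at index 7
Index mapping: s[0]='q', s[1]='x', s[2]='w', s[3]='z', s[4]='h', s[5]='w', s[6]='v', s[7]='z'
Result: 'z'


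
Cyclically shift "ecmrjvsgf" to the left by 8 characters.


Input: 'ecmrjvsgf', shift = 8
Operation: split at index 8 and swap parts
Front part s[0:8] = 'ecmrjvsg'
Back part s[8:] = 'f'
Rotated = back + front = 'f' + 'ecmrjvsg'
Result: fecmrjvsg


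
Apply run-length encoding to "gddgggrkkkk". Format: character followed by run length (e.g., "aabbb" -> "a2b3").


Input: 'gddgggrkkkk'
Operation: identify consecutive runs
Runs: 'g' -> g1, 'dd' -> d2, 'ggg' -> g3, 'r' -> r1, 'kkkk' -> k4
Encoded: g1d2g3r1k4


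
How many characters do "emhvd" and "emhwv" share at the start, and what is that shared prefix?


String 1: 'emhvd'
String 2: 'emhwv'
Compare position by position:
pos 0: 'e' vs 'e' match
pos 1: 'm' vs 'm' match
pos 2: 'h' vs 'h' match
pos 3: 'v' vs 'w' differ -> stop
Longest common prefix: "emh" (length 3)


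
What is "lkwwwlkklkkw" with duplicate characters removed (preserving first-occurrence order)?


Input: 'lkwwwlkklkkw'
Operation: keep first occurrence of each character
Scan: s[0]='l' new -> keep; s[1]='k' new -> keep; s[2]='w' new -> keep; s[3]='w' seen -> skip; s[4]='w' seen -> skip; s[5]='l' seen -> skip; s[6]='k' seen -> skip; s[7]='k' seen -> skip; s[8]='l' seen -> skip; s[9]='k' seen -> skip; s[10]='k' seen -> skip; s[11]='w' seen -> skip
Result: lkw


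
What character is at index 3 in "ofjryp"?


Input string: 'ofjryp'
Operation: get character at index 3
Index mapping: s[0]='o', s[1]='f', s[2]='j', s[3]='r'
Result: 'r'


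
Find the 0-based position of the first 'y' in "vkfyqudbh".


Input string: 'vkfyqudbh'
Target: 'y'
Scanning left to right: s[0]='v', s[1]='k', s[2]='f', s[3]='y'
First match at index: 3


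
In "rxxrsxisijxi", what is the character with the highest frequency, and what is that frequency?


Input: 'rxxrsxisijxi'
Operation: tally each character
Counts: 'i':3, 'j':1, 'r':2, 's':2, 'x':4
Maximum: 'x' appears 4 times


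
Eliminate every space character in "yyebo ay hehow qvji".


Input string: 'yyebo ay hehow qvji'
Operation: remove all spaces
Words: 'yyebo', 'ay', 'hehow', 'qvji'
Join without spaces: yyeboayhehowqvji


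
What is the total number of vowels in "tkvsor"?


Input string: 'tkvsor'
Operation: count vowels (a, e, i, o, u)
Scan: s[0]='t', s[1]='k', s[2]='v', s[3]='s', s[4]='o' (vowel), s[5]='r'
Vowels found: 1
Result: 1


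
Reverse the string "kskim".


Input string: 'kskim'
Operation: reverse character order
Original order: 'k' -> 's' -> 'k' -> 'i' -> 'm'
Reversed order: 'm' -> 'i' -> 'k' -> 's' -> 'k'
Result: miksk


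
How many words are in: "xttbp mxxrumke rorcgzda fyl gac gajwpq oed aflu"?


Input string: 'xttbp mxxrumke rorcgzda fyl gac gajwpq oed aflu'
Operation: split by spaces
Words found: 'xttbp', 'mxxrumke', 'rorcgzda', 'fyl', 'gac', 'gajwpq', 'oed', 'aflu'
Word count: 8


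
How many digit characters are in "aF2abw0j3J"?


Input string: 'aF2abw0j3J'
Operation: count digit characters (0-9)
Scan: 'a', 'F', '2'(digit), 'a', 'b', 'w', '0'(digit), 'j', '3'(digit), 'J'
Digits found: 3
Result: 3


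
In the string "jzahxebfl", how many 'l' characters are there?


Input string: 'jzahxebfl'
Target character: 'l'
Scan each position: s[8]='l'
Matches found at indices: 8
Total: 1


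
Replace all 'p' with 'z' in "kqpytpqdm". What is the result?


Input string: 'kqpytpqdm'
Operation: replace 'p' with 'z'
Positions of 'p': 2, 5
After replacement: kqzytzqdm


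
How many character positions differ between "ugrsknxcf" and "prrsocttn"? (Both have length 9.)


String 1: 'ugrsknxcf'
String 2: 'prrsocttn'
Compare each position: pos 0: 'u'!='p', pos 1: 'g'!='r', pos 2: 'r'=='r', pos 3: 's'=='s', pos 4: 'k'!='o', pos 5: 'n'!='c', pos 6: 'x'!='t', pos 7: 'c'!='t', pos 8: 'f'!='n'
Differing positions: 7
Hamming distance: 7


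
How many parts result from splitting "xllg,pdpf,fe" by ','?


Input string: 'xllg,pdpf,fe'
Delimiter: ','
Split result: 'xllg', 'pdpf', 'fe'
Number of parts: 3


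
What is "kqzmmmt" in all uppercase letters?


Input string: 'kqzmmmt'
Operation: convert each letter to uppercase
Mapping: 'k'->'K', 'q'->'Q', 'z'->'Z', 'm'->'M', 'm'->'M', 'm'->'M', 't'->'T'
Result: KQZMMMT


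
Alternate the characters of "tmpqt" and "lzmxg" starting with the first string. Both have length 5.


String 1: 'tmpqt'
String 2: 'lzmxg'
Operation: alternate characters
Pairs: 't'+'l', 'm'+'z', 'p'+'m', 'q'+'x', 't'+'g'
Result: tlmzpmqxtg


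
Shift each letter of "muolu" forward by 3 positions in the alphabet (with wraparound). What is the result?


Input: 'muolu', shift = 3
Operation: for each letter, (position + 3) mod 26
Mapping: 'm'(12+3=15)->'p', 'u'(20+3=23)->'x', 'o'(14+3=17)->'r', 'l'(11+3=14)->'o', 'u'(20+3=23)->'x'
Result: pxrox


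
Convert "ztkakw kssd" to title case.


Input string: 'ztkakw kssd'
Operation: capitalize first letter of each word
Word transformations: 'ztkakw'->'Ztkakw', 'kssd'->'Kssd'
Result: Ztkakw Kssd


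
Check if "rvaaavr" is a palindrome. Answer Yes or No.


Input string: 'rvaaavr'
Reversed: 'rvaaavr'
Compare pairs: s[0]='r' vs s[6]='r' (match), s[1]='v' vs s[5]='v' (match), s[2]='a' vs s[4]='a' (match)
Palindrome: Yes


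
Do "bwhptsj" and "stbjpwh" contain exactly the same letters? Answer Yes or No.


String 1: 'bwhptsj' -> sorted: 'bhjpstw'
String 2: 'stbjpwh' -> sorted: 'bhjpstw'
Compare sorted forms: 'bhjpstw' == 'bhjpstw'
Anagram: Yes


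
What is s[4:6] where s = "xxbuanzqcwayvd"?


Input string: 'xxbuanzqcwayvd'
Operation: slice [4:6]
Extract characters: s[4]='a', s[5]='n'
Result: an


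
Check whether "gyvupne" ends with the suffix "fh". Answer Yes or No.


Input string: 'gyvupne'
Suffix to check: 'fh'
Last 2 characters of input: 'ne'
Match: False
Result: No


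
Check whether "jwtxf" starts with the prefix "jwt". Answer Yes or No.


Input string: 'jwtxf'
Prefix to check: 'jwt'
First 3 characters of input: 'jwt'
Match: True
Result: Yes


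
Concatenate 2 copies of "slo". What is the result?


Input string: 'slo'
Operation: repeat 2 times
Concatenation: 'slo' + 'slo'
Result: sloslo


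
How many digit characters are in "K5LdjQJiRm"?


Input string: 'K5LdjQJiRm'
Operation: count digit characters (0-9)
Scan: 'K', '5'(digit), 'L', 'd', 'j', 'Q', 'J', 'i', 'R', 'm'
Digits found: 1
Result: 1


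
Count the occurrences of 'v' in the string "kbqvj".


Input string: 'kbqvj'
Target character: 'v'
Scan each position: s[3]='v'
Matches found at indices: 3
Total: 1


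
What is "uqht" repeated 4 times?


Input string: 'uqht'
Operation: repeat 4 times
Concatenation: 'uqht' + 'uqht' + 'uqht' + 'uqht'
Result: uqhtuqhtuqhtuqht


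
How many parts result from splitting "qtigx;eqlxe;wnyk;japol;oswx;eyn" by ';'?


Input string: 'qtigx;eqlxe;wnyk;japol;oswx;eyn'
Delimiter: ';'
Split result: 'qtigx', 'eqlxe', 'wnyk', 'japol', 'oswx', 'eyn'
Number of parts: 6


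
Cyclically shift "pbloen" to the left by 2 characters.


Input: 'pbloen', shift = 2
Operation: split at index 2 and swap parts
Front part s[0:2] = 'pb'
Back part s[2:] = 'loen'
Rotated = back + front = 'loen' + 'pb'
Result: loenpb


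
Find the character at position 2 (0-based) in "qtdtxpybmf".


Input string: 'qtdtxpybmf'
Operation: get character at index 2
Index mapping: s[0]='q', s[1]='t', s[2]='d'
Result: 'd'


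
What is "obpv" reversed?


Input string: 'obpv'
Operation: reverse character order
Original order: 'o' -> 'b' -> 'p' -> 'v'
Reversed order: 'v' -> 'p' -> 'b' -> 'o'
Result: vpbo


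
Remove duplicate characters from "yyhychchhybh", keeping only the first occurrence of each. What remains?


Input: 'yyhychchhybh'
Operation: keep first occurrence of each character
Scan: s[0]='y' new -> keep; s[1]='y' seen -> skip; s[2]='h' new -> keep; s[3]='y' seen -> skip; s[4]='c' new -> keep; s[5]='h' seen -> skip; s[6]='c' seen -> skip; s[7]='h' seen -> skip; s[8]='h' seen -> skip; s[9]='y' seen -> skip; s[10]='b' new -> keep; s[11]='h' seen -> skip
Result: yhcb


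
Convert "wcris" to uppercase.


Input string: 'wcris'
Operation: convert each letter to uppercase
Mapping: 'w'->'W', 'c'->'C', 'r'->'R', 'i'->'I', 's'->'S'
Result: WCRIS


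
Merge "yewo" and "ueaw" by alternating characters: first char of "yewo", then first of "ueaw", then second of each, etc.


String 1: 'yewo'
String 2: 'ueaw'
Operation: alternate characters
Pairs: 'y'+'u', 'e'+'e', 'w'+'a', 'o'+'w'
Result: yueewaow


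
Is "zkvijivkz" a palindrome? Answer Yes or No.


Input string: 'zkvijivkz'
Reversed: 'zkvijivkz'
Compare pairs: s[0]='z' vs s[8]='z' (match), s[1]='k' vs s[7]='k' (match), s[2]='v' vs s[6]='v' (match), s[3]='i' vs s[5]='i' (match)
Palindrome: Yes


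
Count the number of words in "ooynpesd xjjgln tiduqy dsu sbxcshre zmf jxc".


Input string: 'ooynpesd xjjgln tiduqy dsu sbxcshre zmf jxc'
Operation: split by spaces
Words found: 'ooynpesd', 'xjjgln', 'tiduqy', 'dsu', 'sbxcshre', 'zmf', 'jxc'
Word count: 7


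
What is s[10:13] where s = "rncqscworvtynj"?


Input string: 'rncqscworvtynj'
Operation: slice [10:13]
Extract characters: s[10]='t', s[11]='y', s[12]='n'
Result: tyn


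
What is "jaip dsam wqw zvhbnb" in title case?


Input string: 'jaip dsam wqw zvhbnb'
Operation: capitalize first letter of each word
Word transformations: 'jaip'->'Jaip', 'dsam'->'Dsam', 'wqw'->'Wqw', 'zvhbnb'->'Zvhbnb'
Result: Jaip Dsam Wqw Zvhbnb


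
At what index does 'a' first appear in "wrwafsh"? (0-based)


Input string: 'wrwafsh'
Target: 'a'
Scanning left to right: s[0]='w', s[1]='r', s[2]='w', s[3]='a'
First match at index: 3


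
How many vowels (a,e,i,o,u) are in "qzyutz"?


Input string: 'qzyutz'
Operation: count vowels (a, e, i, o, u)
Scan: s[0]='q', s[1]='z', s[2]='y', s[3]='u' (vowel), s[4]='t', s[5]='z'
Vowels found: 1
Result: 1


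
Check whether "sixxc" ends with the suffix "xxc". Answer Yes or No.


Input string: 'sixxc'
Suffix to check: 'xxc'
Last 3 characters of input: 'xxc'
Match: True
Result: Yes


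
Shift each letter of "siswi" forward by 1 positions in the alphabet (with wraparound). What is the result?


Input: 'siswi', shift = 1
Operation: for each letter, (position + 1) mod 26
Mapping: 's'(18+1=19)->'t', 'i'(8+1=9)->'j', 's'(18+1=19)->'t', 'w'(22+1=23)->'x', 'i'(8+1=9)->'j'
Result: tjtxj


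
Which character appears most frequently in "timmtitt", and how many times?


Input: 'timmtitt'
Operation: tally each character
Counts: 'i':2, 'm':2, 't':4
Maximum: 't' appears 4 times


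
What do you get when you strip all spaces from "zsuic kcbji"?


Input string: 'zsuic kcbji'
Operation: remove all spaces
Words: 'zsuic', 'kcbji'
Join without spaces: zsuickcbji


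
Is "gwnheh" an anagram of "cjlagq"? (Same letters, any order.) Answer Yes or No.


String 1: 'cjlagq' -> sorted: 'acgjlq'
String 2: 'gwnheh' -> sorted: 'eghhnw'
Compare sorted forms: 'acgjlq' != 'eghhnw'
Anagram: No


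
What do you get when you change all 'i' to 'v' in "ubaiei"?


Input string: 'ubaiei'
Operation: replace 'i' with 'v'
Positions of 'i': 3, 5
After replacement: ubavev


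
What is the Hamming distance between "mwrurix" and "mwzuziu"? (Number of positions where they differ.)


String 1: 'mwrurix'
String 2: 'mwzuziu'
Compare each position: pos 0: 'm'=='m', pos 1: 'w'=='w', pos 2: 'r'!='z', pos 3: 'u'=='u', pos 4: 'r'!='z', pos 5: 'i'=='i', pos 6: 'x'!='u'
Differing positions: 3
Hamming distance: 3


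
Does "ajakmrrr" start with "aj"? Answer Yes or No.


Input string: 'ajakmrrr'
Prefix to check: 'aj'
First 2 characters of input: 'aj'
Match: True
Result: Yes


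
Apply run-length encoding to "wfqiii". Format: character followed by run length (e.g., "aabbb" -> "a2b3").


Input: 'wfqiii'
Operation: identify consecutive runs
Runs: 'w' -> w1, 'f' -> f1, 'q' -> q1, 'iii' -> i3
Encoded: w1f1q1i3


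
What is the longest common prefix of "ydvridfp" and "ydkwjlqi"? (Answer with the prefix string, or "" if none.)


String 1: 'ydvridfp'
String 2: 'ydkwjlqi'
Compare position by position:
pos 0: 'y' vs 'y' match
pos 1: 'd' vs 'd' match
pos 2: 'v' vs 'k' differ -> stop
Longest common prefix: "yd" (length 2)


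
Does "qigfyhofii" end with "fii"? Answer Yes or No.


Input string: 'qigfyhofii'
Suffix to check: 'fii'
Last 3 characters of input: 'fii'
Match: True
Result: Yes


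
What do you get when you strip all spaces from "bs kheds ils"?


Input string: 'bs kheds ils'
Operation: remove all spaces
Words: 'bs', 'kheds', 'ils'
Join without spaces: bskhedsils


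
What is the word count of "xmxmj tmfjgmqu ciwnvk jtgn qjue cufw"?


Input string: 'xmxmj tmfjgmqu ciwnvk jtgn qjue cufw'
Operation: split by spaces
Words found: 'xmxmj', 'tmfjgmqu', 'ciwnvk', 'jtgn', 'qjue', 'cufw'
Word count: 6


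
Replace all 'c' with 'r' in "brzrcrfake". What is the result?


Input string: 'brzrcrfake'
Operation: replace 'c' with 'r'
Positions of 'c': 4
After replacement: brzrrrfake


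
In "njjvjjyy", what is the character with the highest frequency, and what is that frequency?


Input: 'njjvjjyy'
Operation: tally each character
Counts: 'j':4, 'n':1, 'v':1, 'y':2
Maximum: 'j' appears 4 times


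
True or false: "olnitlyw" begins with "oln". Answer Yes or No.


Input string: 'olnitlyw'
Prefix to check: 'oln'
First 3 characters of input: 'oln'
Match: True
Result: Yes


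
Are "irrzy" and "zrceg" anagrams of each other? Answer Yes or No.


String 1: 'irrzy' -> sorted: 'irryz'
String 2: 'zrceg' -> sorted: 'cegrz'
Compare sorted forms: 'irryz' != 'cegrz'
Anagram: No


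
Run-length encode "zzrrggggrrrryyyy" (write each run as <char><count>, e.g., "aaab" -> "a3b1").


Input: 'zzrrggggrrrryyyy'
Operation: identify consecutive runs
Runs: 'zz' -> z2, 'rr' -> r2, 'gggg' -> g4, 'rrrr' -> r4, 'yyyy' -> y4
Encoded: z2r2g4r4y4


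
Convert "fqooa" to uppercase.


Input string: 'fqooa'
Operation: convert each letter to uppercase
Mapping: 'f'->'F', 'q'->'Q', 'o'->'O', 'o'->'O', 'a'->'A'
Result: FQOOA


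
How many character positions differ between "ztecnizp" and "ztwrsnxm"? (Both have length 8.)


String 1: 'ztecnizp'
String 2: 'ztwrsnxm'
Compare each position: pos 0: 'z'=='z', pos 1: 't'=='t', pos 2: 'e'!='w', pos 3: 'c'!='r', pos 4: 'n'!='s', pos 5: 'i'!='n', pos 6: 'z'!='x', pos 7: 'p'!='m'
Differing positions: 6
Hamming distance: 6


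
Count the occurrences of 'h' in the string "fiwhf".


Input string: 'fiwhf'
Target character: 'h'
Scan each position: s[3]='h'
Matches found at indices: 3
Total: 1


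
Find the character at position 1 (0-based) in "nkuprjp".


Input string: 'nkuprjp'
Operation: get character at index 1
Index mapping: s[0]='n', s[1]='k'
Result: 'k'


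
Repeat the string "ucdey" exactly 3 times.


Input string: 'ucdey'
Operation: repeat 3 times
Concatenation: 'ucdey' + 'ucdey' + 'ucdey'
Result: ucdeyucdeyucdey


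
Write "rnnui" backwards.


Input string: 'rnnui'
Operation: reverse character order
Original order: 'r' -> 'n' -> 'n' -> 'u' -> 'i'
Reversed order: 'i' -> 'u' -> 'n' -> 'n' -> 'r'
Result: iunnr


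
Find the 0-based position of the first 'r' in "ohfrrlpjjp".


Input string: 'ohfrrlpjjp'
Target: 'r'
Scanning left to right: s[0]='o', s[1]='h', s[2]='f', s[3]='r'
First match at index: 3


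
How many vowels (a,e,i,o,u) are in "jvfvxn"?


Input string: 'jvfvxn'
Operation: count vowels (a, e, i, o, u)
Scan: s[0]='j', s[1]='v', s[2]='f', s[3]='v', s[4]='x', s[5]='n'
Vowels found: 0
Result: 0


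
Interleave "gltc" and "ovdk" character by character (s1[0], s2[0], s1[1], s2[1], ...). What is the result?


String 1: 'gltc'
String 2: 'ovdk'
Operation: alternate characters
Pairs: 'g'+'o', 'l'+'v', 't'+'d', 'c'+'k'
Result: golvtdck


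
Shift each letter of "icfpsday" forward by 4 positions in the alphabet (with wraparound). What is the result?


Input: 'icfpsday', shift = 4
Operation: for each letter, (position + 4) mod 26
Mapping: 'i'(8+4=12)->'m', 'c'(2+4=6)->'g', 'f'(5+4=9)->'j', 'p'(15+4=19)->'t', 's'(18+4=22)->'w', 'd'(3+4=7)->'h', 'a'(0+4=4)->'e', 'y'(24+4=28, 28 mod 26=2)->'c'
Result: mgjtwhec


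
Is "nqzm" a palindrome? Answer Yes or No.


Input string: 'nqzm'
Reversed: 'mzqn'
Compare pairs: s[0]='n' vs s[3]='m' (mismatch), s[1]='q' vs s[2]='z' (mismatch)
Palindrome: No


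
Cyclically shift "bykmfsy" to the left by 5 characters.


Input: 'bykmfsy', shift = 5
Operation: split at index 5 and swap parts
Front part s[0:5] = 'bykmf'
Back part s[5:] = 'sy'
Rotated = back + front = 'sy' + 'bykmf'
Result: sybykmf


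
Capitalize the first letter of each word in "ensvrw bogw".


Input string: 'ensvrw bogw'
Operation: capitalize first letter of each word
Word transformations: 'ensvrw'->'Ensvrw', 'bogw'->'Bogw'
Result: Ensvrw Bogw


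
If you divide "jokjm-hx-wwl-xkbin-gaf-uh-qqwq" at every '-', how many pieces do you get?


Input string: 'jokjm-hx-wwl-xkbin-gaf-uh-qqwq'
Delimiter: '-'
Split result: 'jokjm', 'hx', 'wwl', 'xkbin', 'gaf', 'uh', 'qqwq'
Number of parts: 7


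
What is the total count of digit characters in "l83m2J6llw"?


Input string: 'l83m2J6llw'
Operation: count digit characters (0-9)
Scan: 'l', '8'(digit), '3'(digit), 'm', '2'(digit), 'J', '6'(digit), 'l', 'l', 'w'
Digits found: 4
Result: 4


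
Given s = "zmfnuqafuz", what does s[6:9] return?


Input string: 'zmfnuqafuz'
Operation: slice [6:9]
Extract characters: s[6]='a', s[7]='f', s[8]='u'
Result: afu


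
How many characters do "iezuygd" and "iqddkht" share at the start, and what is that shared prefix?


String 1: 'iezuygd'
String 2: 'iqddkht'
Compare position by position:
pos 0: 'i' vs 'i' match
pos 1: 'e' vs 'q' differ -> stop
Longest common prefix: "i" (length 1)


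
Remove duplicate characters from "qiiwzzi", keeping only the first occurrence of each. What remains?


Input: 'qiiwzzi'
Operation: keep first occurrence of each character
Scan: s[0]='q' new -> keep; s[1]='i' new -> keep; s[2]='i' seen -> skip; s[3]='w' new -> keep; s[4]='z' new -> keep; s[5]='z' seen -> skip; s[6]='i' seen -> skip
Result: qiwz


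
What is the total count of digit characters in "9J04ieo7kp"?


Input string: '9J04ieo7kp'
Operation: count digit characters (0-9)
Scan: '9'(digit), 'J', '0'(digit), '4'(digit), 'i', 'e', 'o', '7'(digit), 'k', 'p'
Digits found: 4
Result: 4


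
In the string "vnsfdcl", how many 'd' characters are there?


Input string: 'vnsfdcl'
Target character: 'd'
Scan each position: s[4]='d'
Matches found at indices: 4
Total: 1


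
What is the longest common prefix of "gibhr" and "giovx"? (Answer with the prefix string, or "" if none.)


String 1: 'gibhr'
String 2: 'giovx'
Compare position by position:
pos 0: 'g' vs 'g' match
pos 1: 'i' vs 'i' match
pos 2: 'b' vs 'o' differ -> stop
Longest common prefix: "gi" (length 2)


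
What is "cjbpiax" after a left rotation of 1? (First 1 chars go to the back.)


Input: 'cjbpiax', shift = 1
Operation: split at index 1 and swap parts
Front part s[0:1] = 'c'
Back part s[1:] = 'jbpiax'
Rotated = back + front = 'jbpiax' + 'c'
Result: jbpiaxc


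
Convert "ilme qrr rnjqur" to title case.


Input string: 'ilme qrr rnjqur'
Operation: capitalize first letter of each word
Word transformations: 'ilme'->'Ilme', 'qrr'->'Qrr', 'rnjqur'->'Rnjqur'
Result: Ilme Qrr Rnjqur


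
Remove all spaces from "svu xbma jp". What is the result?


Input string: 'svu xbma jp'
Operation: remove all spaces
Words: 'svu', 'xbma', 'jp'
Join without spaces: svuxbmajp


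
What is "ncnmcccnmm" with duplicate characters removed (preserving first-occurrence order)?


Input: 'ncnmcccnmm'
Operation: keep first occurrence of each character
Scan: s[0]='n' new -> keep; s[1]='c' new -> keep; s[2]='n' seen -> skip; s[3]='m' new -> keep; s[4]='c' seen -> skip; s[5]='c' seen -> skip; s[6]='c' seen -> skip; s[7]='n' seen -> skip; s[8]='m' seen -> skip; s[9]='m' seen -> skip
Result: ncm


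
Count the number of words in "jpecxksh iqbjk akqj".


Input string: 'jpecxksh iqbjk akqj'
Operation: split by spaces
Words found: 'jpecxksh', 'iqbjk', 'akqj'
Word count: 3


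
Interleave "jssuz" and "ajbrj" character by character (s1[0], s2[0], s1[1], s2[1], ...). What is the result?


String 1: 'jssuz'
String 2: 'ajbrj'
Operation: alternate characters
Pairs: 'j'+'a', 's'+'j', 's'+'b', 'u'+'r', 'z'+'j'
Result: jasjsburzj


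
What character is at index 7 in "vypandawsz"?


Input string: 'vypandawsz'
Operation: get character at index 7
Index mapping: s[0]='v', s[1]='y', s[2]='p', s[3]='a', s[4]='n', s[5]='d', s[6]='a', s[7]='w'
Result: 'w'


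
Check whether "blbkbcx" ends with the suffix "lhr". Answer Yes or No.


Input string: 'blbkbcx'
Suffix to check: 'lhr'
Last 3 characters of input: 'bcx'
Match: False
Result: No


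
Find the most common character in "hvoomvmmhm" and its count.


Input: 'hvoomvmmhm'
Operation: tally each character
Counts: 'h':2, 'm':4, 'o':2, 'v':2
Maximum: 'm' appears 4 times


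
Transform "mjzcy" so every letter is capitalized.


Input string: 'mjzcy'
Operation: convert each letter to uppercase
Mapping: 'm'->'M', 'j'->'J', 'z'->'Z', 'c'->'C', 'y'->'Y'
Result: MJZCY


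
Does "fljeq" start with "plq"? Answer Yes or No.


Input string: 'fljeq'
Prefix to check: 'plq'
First 3 characters of input: 'flj'
Match: False
Result: No


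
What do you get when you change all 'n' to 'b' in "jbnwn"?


Input string: 'jbnwn'
Operation: replace 'n' with 'b'
Positions of 'n': 2, 4
After replacement: jbbwb


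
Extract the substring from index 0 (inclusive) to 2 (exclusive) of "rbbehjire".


Input string: 'rbbehjire'
Operation: slice [0:2]
Extract characters: s[0]='r', s[1]='b'
Result: rb


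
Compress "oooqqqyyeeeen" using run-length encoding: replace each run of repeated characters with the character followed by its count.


Input: 'oooqqqyyeeeen'
Operation: identify consecutive runs
Runs: 'ooo' -> o3, 'qqq' -> q3, 'yy' -> y2, 'eeee' -> e4, 'n' -> n1
Encoded: o3q3y2e4n1


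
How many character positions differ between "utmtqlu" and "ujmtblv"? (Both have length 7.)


String 1: 'utmtqlu'
String 2: 'ujmtblv'
Compare each position: pos 0: 'u'=='u', pos 1: 't'!='j', pos 2: 'm'=='m', pos 3: 't'=='t', pos 4: 'q'!='b', pos 5: 'l'=='l', pos 6: 'u'!='v'
Differing positions: 3
Hamming distance: 3


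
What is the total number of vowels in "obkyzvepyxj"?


Input string: 'obkyzvepyxj'
Operation: count vowels (a, e, i, o, u)
Scan: s[0]='o' (vowel), s[1]='b', s[2]='k', s[3]='y', s[4]='z', s[5]='v', s[6]='e' (vowel), s[7]='p', s[8]='y', s[9]='x', s[10]='j'
Vowels found: 2
Result: 2


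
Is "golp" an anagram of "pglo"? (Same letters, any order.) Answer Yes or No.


String 1: 'pglo' -> sorted: 'glop'
String 2: 'golp' -> sorted: 'glop'
Compare sorted forms: 'glop' == 'glop'
Anagram: Yes


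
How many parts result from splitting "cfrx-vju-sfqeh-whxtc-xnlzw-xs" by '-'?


Input string: 'cfrx-vju-sfqeh-whxtc-xnlzw-xs'
Delimiter: '-'
Split result: 'cfrx', 'vju', 'sfqeh', 'whxtc', 'xnlzw', 'xs'
Number of parts: 6


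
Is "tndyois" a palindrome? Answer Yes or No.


Input string: 'tndyois'
Reversed: 'sioydnt'
Compare pairs: s[0]='t' vs s[6]='s' (mismatch), s[1]='n' vs s[5]='i' (mismatch), s[2]='d' vs s[4]='o' (mismatch)
Palindrome: No


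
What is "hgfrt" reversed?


Input string: 'hgfrt'
Operation: reverse character order
Original order: 'h' -> 'g' -> 'f' -> 'r' -> 't'
Reversed order: 't' -> 'r' -> 'f' -> 'g' -> 'h'
Result: trfgh


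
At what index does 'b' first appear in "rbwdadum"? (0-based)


Input string: 'rbwdadum'
Target: 'b'
Scanning left to right: s[0]='r', s[1]='b'
First match at index: 1
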